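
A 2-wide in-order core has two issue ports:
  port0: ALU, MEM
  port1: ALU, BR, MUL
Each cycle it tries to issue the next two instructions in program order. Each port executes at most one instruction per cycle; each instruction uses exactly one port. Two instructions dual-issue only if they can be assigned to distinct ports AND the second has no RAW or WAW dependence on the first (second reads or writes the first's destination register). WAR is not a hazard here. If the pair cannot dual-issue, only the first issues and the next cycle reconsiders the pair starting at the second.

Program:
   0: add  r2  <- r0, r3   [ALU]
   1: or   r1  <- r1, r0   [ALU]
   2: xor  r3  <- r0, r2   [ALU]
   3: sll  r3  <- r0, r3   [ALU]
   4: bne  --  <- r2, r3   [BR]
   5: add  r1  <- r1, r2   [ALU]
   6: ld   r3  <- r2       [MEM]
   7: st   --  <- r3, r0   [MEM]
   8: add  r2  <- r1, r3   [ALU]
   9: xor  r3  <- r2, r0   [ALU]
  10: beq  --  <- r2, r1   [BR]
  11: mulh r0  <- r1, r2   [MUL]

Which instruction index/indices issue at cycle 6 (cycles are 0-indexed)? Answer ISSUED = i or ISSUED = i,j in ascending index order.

c0: i0/i1 add.ALU/or.ALU  2-wide
c1: i2 xor.ALU  RAW+WAW r3
c2: i3 sll.ALU  RAW r3
c3: i4/i5 bne.BR/add.ALU  2-wide
c4: i6 ld.MEM  no-port MEM/MEM
c5: i7/i8 st.MEM/add.ALU  2-wide
c6: i9/i10 xor.ALU/beq.BR  2-wide
c7: i11 mulh.MUL  tail

ISSUED = 9,10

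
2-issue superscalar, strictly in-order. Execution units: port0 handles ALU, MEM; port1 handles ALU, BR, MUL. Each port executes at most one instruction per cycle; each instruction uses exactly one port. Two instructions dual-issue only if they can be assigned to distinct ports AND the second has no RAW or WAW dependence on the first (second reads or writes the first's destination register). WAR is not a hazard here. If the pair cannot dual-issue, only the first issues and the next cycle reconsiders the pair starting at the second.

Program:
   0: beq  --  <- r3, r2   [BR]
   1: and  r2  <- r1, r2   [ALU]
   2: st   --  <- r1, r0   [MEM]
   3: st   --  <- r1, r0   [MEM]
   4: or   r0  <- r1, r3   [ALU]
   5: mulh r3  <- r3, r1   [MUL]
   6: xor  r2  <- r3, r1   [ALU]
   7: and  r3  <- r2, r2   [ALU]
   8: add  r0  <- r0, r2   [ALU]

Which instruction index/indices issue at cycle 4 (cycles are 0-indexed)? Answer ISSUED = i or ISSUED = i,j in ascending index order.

c0: i0/i1 beq+and  dual
c1: i2 st  no-port MEM/MEM
c2: i3/i4 st+or  dual
c3: i5 mulh  RAW r3
c4: i6 xor  RAW r2
c5: i7/i8 and+add  dual

ISSUED = 6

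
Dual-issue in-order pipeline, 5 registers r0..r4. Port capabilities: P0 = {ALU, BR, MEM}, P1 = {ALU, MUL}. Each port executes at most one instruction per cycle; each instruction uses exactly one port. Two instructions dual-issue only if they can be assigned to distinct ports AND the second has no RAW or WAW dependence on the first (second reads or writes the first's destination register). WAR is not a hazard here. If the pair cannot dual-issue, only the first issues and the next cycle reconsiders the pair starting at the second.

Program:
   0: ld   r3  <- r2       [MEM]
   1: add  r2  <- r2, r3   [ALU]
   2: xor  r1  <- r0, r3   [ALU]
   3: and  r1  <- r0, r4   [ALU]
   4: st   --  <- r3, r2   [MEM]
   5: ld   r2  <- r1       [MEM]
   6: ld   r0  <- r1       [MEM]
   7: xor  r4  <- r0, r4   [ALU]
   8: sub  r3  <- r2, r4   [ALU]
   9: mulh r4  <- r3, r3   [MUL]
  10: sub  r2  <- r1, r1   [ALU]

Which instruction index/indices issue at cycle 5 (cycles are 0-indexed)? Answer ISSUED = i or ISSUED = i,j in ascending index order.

ISSUED = 7

t=0 i0:ld.MEM ; RAW r3
t=1 i1,i2:add.ALU+xor.ALU ; dual
t=2 i3,i4:and.ALU+st.MEM ; dual
t=3 i5:ld.MEM ; no-port MEM/MEM
t=4 i6:ld.MEM ; RAW r0
t=5 i7:xor.ALU ; RAW r4
t=6 i8:sub.ALU ; RAW r3
t=7 i9,i10:mulh.MUL+sub.ALU ; dual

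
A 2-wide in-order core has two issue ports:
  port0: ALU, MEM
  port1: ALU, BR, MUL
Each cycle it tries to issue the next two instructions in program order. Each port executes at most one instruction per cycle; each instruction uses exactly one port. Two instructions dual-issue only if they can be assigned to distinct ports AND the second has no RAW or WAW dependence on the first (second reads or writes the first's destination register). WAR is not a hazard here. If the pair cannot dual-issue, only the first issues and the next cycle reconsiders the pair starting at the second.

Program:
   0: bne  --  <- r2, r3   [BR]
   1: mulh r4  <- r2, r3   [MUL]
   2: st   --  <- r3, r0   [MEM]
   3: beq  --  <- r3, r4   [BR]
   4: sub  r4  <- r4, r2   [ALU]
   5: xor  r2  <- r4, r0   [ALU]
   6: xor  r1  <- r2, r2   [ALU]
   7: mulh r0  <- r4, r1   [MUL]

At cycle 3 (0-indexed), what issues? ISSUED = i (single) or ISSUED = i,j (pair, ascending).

ISSUED = 5

[0] i0  bne.BR  -- no-port BR/MUL
[1] i1+i2  mulh.MUL/st.MEM  -- pair
[2] i3+i4  beq.BR/sub.ALU  -- pair
[3] i5  xor.ALU  -- RAW r2
[4] i6  xor.ALU  -- RAW r1
[5] i7  mulh.MUL  -- tail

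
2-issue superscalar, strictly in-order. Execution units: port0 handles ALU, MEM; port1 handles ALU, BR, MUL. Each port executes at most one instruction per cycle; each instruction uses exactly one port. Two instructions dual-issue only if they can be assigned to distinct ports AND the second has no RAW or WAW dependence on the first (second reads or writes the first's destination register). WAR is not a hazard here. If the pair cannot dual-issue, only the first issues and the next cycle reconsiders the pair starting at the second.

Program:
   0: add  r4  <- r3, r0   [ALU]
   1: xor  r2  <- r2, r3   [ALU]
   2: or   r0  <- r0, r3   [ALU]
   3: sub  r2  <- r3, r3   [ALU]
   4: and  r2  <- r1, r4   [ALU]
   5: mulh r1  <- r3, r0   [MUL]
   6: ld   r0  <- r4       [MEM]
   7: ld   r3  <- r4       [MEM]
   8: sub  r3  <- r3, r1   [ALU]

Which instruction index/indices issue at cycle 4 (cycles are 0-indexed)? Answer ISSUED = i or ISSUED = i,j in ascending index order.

  cy0 -> i0&i1 (add/xor) pair
  cy1 -> i2&i3 (or/sub) pair
  cy2 -> i4&i5 (and/mulh) pair
  cy3 -> i6 (ld) no-port MEM/MEM
  cy4 -> i7 (ld) RAW+WAW r3
  cy5 -> i8 (sub) tail

ISSUED = 7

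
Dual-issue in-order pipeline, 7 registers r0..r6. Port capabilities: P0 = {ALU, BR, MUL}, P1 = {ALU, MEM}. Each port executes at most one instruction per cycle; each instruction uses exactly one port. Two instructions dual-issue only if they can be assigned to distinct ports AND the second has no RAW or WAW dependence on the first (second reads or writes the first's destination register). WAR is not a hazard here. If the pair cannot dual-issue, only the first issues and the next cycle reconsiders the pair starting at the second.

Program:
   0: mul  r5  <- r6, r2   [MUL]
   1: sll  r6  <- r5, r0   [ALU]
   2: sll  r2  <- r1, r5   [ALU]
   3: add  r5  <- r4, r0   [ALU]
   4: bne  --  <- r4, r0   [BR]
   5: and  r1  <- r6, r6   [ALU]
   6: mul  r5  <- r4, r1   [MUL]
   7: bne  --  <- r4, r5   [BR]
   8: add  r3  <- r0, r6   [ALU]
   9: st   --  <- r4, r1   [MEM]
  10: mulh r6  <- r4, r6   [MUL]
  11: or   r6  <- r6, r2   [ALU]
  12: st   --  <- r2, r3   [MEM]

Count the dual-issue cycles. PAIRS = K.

t=0 i0:mul ; RAW r5
t=1 i1+i2:sll sll ; pair
t=2 i3+i4:add bne ; pair
t=3 i5:and ; RAW r1
t=4 i6:mul ; no-port MUL/BR
t=5 i7+i8:bne add ; pair
t=6 i9+i10:st mulh ; pair
t=7 i11+i12:or st ; pair

PAIRS = 5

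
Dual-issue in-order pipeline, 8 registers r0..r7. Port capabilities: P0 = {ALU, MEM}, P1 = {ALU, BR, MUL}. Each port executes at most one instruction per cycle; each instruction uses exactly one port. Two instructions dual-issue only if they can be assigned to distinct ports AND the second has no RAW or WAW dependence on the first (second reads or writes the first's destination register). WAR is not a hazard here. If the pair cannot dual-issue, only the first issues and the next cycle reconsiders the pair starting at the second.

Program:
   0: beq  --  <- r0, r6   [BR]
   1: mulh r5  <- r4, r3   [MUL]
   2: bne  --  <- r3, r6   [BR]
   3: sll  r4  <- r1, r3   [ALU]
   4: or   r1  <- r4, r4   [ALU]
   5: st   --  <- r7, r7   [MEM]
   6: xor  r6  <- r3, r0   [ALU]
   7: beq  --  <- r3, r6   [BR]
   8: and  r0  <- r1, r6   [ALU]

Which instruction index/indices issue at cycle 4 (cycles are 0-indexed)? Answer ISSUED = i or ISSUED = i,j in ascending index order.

c0: i0 beq  no-port BR/MUL
c1: i1 mulh  no-port MUL/BR
c2: i2/i3 bne;sll  2-wide
c3: i4/i5 or;st  2-wide
c4: i6 xor  RAW r6
c5: i7/i8 beq;and  2-wide

ISSUED = 6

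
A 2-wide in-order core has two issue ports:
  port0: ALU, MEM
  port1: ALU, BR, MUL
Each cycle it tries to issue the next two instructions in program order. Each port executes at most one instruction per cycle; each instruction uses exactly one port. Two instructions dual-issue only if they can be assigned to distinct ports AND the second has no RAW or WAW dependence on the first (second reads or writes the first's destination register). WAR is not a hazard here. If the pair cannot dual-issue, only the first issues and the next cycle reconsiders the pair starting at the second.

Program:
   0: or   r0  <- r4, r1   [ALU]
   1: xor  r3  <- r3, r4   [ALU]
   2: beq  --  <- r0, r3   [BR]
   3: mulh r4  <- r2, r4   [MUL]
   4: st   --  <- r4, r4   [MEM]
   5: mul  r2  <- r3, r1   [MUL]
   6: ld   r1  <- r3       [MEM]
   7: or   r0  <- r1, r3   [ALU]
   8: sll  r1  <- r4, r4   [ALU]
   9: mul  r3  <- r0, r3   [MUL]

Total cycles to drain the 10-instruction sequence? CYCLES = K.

CYCLES = 7

  cy0 -> i0+i1 (or.ALU xor.ALU) dual
  cy1 -> i2 (beq.BR) no-port BR/MUL
  cy2 -> i3 (mulh.MUL) RAW r4
  cy3 -> i4+i5 (st.MEM mul.MUL) dual
  cy4 -> i6 (ld.MEM) RAW r1
  cy5 -> i7+i8 (or.ALU sll.ALU) dual
  cy6 -> i9 (mul.MUL) tail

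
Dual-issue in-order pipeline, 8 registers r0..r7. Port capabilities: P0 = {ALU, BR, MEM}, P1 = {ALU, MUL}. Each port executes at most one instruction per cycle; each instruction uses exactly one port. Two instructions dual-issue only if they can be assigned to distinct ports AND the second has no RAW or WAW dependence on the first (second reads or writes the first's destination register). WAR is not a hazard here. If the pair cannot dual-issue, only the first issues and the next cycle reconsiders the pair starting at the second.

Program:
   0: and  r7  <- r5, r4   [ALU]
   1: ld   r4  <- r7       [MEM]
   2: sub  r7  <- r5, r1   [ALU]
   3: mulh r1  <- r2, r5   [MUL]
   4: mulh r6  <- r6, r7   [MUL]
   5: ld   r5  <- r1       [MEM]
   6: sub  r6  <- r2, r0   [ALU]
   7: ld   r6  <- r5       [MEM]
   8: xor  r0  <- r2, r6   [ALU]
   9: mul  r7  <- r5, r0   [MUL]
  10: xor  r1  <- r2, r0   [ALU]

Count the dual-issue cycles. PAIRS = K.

t=0 i0:and ; RAW r7
t=1 i1,i2:ld/sub ; pair
t=2 i3:mulh ; no-port MUL/MUL
t=3 i4,i5:mulh/ld ; pair
t=4 i6:sub ; WAW r6
t=5 i7:ld ; RAW r6
t=6 i8:xor ; RAW r0
t=7 i9,i10:mul/xor ; pair

PAIRS = 3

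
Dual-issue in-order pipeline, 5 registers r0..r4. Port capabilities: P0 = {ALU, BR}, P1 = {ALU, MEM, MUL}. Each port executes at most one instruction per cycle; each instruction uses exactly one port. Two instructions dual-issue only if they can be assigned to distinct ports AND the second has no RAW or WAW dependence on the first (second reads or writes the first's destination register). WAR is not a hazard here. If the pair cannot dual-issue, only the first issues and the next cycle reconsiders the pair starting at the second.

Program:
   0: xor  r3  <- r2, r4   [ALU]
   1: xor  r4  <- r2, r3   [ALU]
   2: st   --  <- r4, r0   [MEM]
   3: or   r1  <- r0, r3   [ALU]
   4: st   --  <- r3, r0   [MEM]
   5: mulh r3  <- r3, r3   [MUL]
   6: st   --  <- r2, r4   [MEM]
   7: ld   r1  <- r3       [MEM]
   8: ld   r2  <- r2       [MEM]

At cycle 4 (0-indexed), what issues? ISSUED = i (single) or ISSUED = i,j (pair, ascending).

[0] i0  xor  -- RAW r3
[1] i1  xor  -- RAW r4
[2] i2&i3  st or  -- pair
[3] i4  st  -- no-port MEM/MUL
[4] i5  mulh  -- no-port MUL/MEM
[5] i6  st  -- no-port MEM/MEM
[6] i7  ld  -- no-port MEM/MEM
[7] i8  ld  -- tail

ISSUED = 5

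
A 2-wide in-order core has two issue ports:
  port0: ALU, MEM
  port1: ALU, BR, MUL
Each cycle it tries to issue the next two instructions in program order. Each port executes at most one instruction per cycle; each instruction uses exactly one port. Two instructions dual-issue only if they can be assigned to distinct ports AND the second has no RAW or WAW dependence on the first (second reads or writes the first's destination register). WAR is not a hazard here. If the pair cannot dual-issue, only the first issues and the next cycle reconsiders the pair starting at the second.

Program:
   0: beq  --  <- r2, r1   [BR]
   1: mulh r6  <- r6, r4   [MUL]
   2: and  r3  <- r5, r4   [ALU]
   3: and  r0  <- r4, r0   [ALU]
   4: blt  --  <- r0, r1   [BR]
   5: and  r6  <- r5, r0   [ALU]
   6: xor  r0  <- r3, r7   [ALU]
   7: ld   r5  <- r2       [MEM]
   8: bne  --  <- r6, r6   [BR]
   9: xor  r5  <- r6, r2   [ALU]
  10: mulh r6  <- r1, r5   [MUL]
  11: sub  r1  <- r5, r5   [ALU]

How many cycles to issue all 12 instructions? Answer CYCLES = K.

CYCLES = 7

t=0 i0:beq.BR ; no-port BR/MUL
t=1 i1+i2:mulh.MUL and.ALU ; dual
t=2 i3:and.ALU ; RAW r0
t=3 i4+i5:blt.BR and.ALU ; dual
t=4 i6+i7:xor.ALU ld.MEM ; dual
t=5 i8+i9:bne.BR xor.ALU ; dual
t=6 i10+i11:mulh.MUL sub.ALU ; dual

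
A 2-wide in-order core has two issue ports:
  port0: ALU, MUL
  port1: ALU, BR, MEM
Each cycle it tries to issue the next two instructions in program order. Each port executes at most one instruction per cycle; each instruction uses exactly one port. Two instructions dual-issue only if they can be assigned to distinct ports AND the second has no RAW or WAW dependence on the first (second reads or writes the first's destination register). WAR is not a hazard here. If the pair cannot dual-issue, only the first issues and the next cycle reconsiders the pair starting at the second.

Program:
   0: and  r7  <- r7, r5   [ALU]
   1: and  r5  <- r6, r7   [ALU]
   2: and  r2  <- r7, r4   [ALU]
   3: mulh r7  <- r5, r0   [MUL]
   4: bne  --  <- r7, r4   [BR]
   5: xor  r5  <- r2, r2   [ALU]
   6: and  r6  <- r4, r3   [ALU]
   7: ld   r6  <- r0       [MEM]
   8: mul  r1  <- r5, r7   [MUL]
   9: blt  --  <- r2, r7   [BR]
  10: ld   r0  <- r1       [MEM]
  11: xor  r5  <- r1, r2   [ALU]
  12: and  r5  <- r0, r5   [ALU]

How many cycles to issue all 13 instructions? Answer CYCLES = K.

t=0 i0:and.ALU ; RAW r7
t=1 i1+i2:and.ALU/and.ALU ; 2-wide
t=2 i3:mulh.MUL ; RAW r7
t=3 i4+i5:bne.BR/xor.ALU ; 2-wide
t=4 i6:and.ALU ; WAW r6
t=5 i7+i8:ld.MEM/mul.MUL ; 2-wide
t=6 i9:blt.BR ; no-port BR/MEM
t=7 i10+i11:ld.MEM/xor.ALU ; 2-wide
t=8 i12:and.ALU ; tail

CYCLES = 9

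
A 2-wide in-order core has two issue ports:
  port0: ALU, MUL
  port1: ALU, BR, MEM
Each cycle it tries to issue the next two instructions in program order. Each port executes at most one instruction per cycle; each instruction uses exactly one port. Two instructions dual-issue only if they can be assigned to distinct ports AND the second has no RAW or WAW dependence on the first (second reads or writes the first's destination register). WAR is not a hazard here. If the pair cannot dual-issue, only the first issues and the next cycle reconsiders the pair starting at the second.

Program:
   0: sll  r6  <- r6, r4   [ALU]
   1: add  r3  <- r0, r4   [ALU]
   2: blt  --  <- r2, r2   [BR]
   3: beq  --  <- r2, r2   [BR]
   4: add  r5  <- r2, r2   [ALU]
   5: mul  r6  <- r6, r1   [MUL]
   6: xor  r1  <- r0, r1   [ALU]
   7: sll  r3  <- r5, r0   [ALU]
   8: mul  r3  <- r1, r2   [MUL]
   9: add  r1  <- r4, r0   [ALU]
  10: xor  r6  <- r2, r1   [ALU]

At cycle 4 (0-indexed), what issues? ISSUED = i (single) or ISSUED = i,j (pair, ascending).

ISSUED = 7

0. sll.ALU;add.ALU @i0,i1  | 2-wide
1. blt.BR @i2  | no-port BR/BR
2. beq.BR;add.ALU @i3,i4  | 2-wide
3. mul.MUL;xor.ALU @i5,i6  | 2-wide
4. sll.ALU @i7  | WAW r3
5. mul.MUL;add.ALU @i8,i9  | 2-wide
6. xor.ALU @i10  | tail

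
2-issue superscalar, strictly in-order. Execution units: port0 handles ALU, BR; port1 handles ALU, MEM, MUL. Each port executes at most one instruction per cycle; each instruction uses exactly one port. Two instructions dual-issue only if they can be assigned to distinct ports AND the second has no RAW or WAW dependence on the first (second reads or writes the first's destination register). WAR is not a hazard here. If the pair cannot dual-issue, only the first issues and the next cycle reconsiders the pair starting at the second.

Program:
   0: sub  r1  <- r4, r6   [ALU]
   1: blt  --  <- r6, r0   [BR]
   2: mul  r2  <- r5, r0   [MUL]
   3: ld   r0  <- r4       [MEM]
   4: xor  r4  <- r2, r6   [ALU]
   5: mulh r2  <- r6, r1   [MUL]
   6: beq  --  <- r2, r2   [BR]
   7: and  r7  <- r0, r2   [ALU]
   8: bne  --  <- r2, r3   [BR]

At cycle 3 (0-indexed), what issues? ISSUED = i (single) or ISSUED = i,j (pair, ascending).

ISSUED = 5

0. sub.ALU;blt.BR @i0/i1  | pair
1. mul.MUL @i2  | no-port MUL/MEM
2. ld.MEM;xor.ALU @i3/i4  | pair
3. mulh.MUL @i5  | RAW r2
4. beq.BR;and.ALU @i6/i7  | pair
5. bne.BR @i8  | tail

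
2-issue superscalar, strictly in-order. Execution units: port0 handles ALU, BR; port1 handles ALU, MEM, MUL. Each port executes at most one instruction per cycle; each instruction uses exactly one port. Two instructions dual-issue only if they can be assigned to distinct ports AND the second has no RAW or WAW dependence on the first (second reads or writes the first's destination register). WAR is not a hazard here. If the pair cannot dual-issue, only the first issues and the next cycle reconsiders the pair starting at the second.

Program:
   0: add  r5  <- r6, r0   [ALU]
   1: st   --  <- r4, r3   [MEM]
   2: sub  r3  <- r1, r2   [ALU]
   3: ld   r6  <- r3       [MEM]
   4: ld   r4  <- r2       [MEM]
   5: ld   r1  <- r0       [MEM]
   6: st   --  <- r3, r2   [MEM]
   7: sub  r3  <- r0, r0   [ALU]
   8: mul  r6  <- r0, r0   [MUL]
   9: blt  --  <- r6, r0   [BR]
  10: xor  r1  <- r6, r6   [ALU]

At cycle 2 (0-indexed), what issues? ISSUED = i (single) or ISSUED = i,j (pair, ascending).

#0 head=0: add.ALU st.MEM i0&i1 pair
#1 head=2: sub.ALU i2 RAW r3
#2 head=3: ld.MEM i3 no-port MEM/MEM
#3 head=4: ld.MEM i4 no-port MEM/MEM
#4 head=5: ld.MEM i5 no-port MEM/MEM
#5 head=6: st.MEM sub.ALU i6&i7 pair
#6 head=8: mul.MUL i8 RAW r6
#7 head=9: blt.BR xor.ALU i9&i10 pair

ISSUED = 3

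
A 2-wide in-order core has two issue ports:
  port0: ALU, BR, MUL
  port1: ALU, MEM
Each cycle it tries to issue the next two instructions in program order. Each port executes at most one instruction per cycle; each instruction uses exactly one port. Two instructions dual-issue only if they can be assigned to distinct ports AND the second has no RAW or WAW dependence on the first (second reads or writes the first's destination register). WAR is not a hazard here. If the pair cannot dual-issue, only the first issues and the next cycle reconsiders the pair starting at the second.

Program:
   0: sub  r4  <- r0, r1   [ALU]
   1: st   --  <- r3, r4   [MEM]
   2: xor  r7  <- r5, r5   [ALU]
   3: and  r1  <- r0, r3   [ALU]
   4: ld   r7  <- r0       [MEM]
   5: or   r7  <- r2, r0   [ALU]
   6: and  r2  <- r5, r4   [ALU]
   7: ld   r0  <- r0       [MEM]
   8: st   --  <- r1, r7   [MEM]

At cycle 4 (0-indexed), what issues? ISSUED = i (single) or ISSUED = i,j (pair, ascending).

ISSUED = 7

#0 head=0: sub i0 RAW r4
#1 head=1: st;xor i1/i2 pair
#2 head=3: and;ld i3/i4 pair
#3 head=5: or;and i5/i6 pair
#4 head=7: ld i7 no-port MEM/MEM
#5 head=8: st i8 tail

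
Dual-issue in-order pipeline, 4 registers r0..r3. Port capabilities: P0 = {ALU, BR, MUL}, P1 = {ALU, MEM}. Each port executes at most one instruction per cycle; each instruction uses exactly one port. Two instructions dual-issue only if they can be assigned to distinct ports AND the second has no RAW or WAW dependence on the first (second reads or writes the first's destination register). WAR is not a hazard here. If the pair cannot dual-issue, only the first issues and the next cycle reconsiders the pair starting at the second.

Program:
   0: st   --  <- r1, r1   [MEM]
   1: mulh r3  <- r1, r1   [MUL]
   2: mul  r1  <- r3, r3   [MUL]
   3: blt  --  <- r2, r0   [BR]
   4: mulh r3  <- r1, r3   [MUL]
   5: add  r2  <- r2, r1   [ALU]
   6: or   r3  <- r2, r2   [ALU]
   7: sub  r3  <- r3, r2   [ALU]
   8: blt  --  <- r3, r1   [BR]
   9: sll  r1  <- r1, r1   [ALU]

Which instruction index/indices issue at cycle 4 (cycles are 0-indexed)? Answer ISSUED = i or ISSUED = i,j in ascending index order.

ISSUED = 6

0. st/mulh @i0&i1  | pair
1. mul @i2  | no-port MUL/BR
2. blt @i3  | no-port BR/MUL
3. mulh/add @i4&i5  | pair
4. or @i6  | RAW+WAW r3
5. sub @i7  | RAW r3
6. blt/sll @i8&i9  | pair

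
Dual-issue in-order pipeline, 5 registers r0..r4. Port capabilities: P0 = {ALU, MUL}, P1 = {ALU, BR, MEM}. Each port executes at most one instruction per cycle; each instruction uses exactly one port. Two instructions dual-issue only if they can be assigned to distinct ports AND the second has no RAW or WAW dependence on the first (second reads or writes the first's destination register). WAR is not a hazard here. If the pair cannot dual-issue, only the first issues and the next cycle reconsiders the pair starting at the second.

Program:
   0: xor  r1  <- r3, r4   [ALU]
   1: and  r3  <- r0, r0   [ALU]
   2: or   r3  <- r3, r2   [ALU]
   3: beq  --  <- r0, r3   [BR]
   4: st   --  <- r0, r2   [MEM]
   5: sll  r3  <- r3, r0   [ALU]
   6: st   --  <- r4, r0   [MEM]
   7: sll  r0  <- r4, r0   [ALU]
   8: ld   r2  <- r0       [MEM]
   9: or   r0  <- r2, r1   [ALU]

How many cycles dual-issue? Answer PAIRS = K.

PAIRS = 3

#0 head=0: xor.ALU/and.ALU i0/i1 2-wide
#1 head=2: or.ALU i2 RAW r3
#2 head=3: beq.BR i3 no-port BR/MEM
#3 head=4: st.MEM/sll.ALU i4/i5 2-wide
#4 head=6: st.MEM/sll.ALU i6/i7 2-wide
#5 head=8: ld.MEM i8 RAW r2
#6 head=9: or.ALU i9 tail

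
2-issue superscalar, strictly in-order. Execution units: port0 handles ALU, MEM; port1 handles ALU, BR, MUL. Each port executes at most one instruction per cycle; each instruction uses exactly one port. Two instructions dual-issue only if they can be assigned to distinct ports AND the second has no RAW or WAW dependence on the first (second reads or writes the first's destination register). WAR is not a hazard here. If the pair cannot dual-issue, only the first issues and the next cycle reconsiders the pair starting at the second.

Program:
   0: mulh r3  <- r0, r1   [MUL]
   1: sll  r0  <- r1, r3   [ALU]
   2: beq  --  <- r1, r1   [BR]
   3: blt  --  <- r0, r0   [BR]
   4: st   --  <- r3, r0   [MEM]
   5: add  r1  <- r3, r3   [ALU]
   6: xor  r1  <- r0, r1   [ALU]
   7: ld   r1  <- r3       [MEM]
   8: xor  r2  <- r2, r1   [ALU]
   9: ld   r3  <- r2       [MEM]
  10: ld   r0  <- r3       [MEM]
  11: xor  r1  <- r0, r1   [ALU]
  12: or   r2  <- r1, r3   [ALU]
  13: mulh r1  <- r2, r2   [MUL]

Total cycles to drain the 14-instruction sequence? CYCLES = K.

c0: i0 mulh.MUL  RAW r3
c1: i1/i2 sll.ALU beq.BR  2-wide
c2: i3/i4 blt.BR st.MEM  2-wide
c3: i5 add.ALU  RAW+WAW r1
c4: i6 xor.ALU  WAW r1
c5: i7 ld.MEM  RAW r1
c6: i8 xor.ALU  RAW r2
c7: i9 ld.MEM  no-port MEM/MEM
c8: i10 ld.MEM  RAW r0
c9: i11 xor.ALU  RAW r1
c10: i12 or.ALU  RAW r2
c11: i13 mulh.MUL  tail

CYCLES = 12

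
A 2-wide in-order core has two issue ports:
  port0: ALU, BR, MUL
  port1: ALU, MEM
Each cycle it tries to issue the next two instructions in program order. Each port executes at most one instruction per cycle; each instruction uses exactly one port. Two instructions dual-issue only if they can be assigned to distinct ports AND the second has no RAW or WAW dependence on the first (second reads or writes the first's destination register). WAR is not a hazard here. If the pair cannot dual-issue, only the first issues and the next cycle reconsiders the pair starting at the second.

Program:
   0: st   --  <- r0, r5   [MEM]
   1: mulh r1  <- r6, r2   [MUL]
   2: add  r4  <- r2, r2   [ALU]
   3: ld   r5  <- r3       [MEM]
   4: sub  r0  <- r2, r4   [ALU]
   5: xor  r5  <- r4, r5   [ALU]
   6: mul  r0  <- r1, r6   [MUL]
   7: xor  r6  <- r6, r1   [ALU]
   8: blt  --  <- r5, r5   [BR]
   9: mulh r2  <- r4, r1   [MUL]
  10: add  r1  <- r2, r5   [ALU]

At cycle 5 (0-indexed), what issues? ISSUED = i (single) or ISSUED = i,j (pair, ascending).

0. st.MEM mulh.MUL @i0,i1  | pair
1. add.ALU ld.MEM @i2,i3  | pair
2. sub.ALU xor.ALU @i4,i5  | pair
3. mul.MUL xor.ALU @i6,i7  | pair
4. blt.BR @i8  | no-port BR/MUL
5. mulh.MUL @i9  | RAW r2
6. add.ALU @i10  | tail

ISSUED = 9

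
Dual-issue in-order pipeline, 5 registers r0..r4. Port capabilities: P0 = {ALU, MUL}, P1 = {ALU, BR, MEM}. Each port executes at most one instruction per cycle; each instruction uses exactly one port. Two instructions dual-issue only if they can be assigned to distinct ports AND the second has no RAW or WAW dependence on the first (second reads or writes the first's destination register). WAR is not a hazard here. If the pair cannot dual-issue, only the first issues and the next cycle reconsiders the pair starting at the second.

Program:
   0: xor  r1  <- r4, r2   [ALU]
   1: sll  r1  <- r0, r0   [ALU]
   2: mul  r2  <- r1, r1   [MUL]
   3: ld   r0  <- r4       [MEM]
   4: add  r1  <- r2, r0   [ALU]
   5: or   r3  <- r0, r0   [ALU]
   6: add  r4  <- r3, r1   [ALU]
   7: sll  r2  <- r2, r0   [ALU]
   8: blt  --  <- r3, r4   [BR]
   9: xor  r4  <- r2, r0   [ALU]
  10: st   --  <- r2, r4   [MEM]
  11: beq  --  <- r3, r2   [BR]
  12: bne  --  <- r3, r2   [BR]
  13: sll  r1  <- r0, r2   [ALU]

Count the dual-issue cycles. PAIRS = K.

0. xor.ALU @i0  | WAW r1
1. sll.ALU @i1  | RAW r1
2. mul.MUL+ld.MEM @i2,i3  | pair
3. add.ALU+or.ALU @i4,i5  | pair
4. add.ALU+sll.ALU @i6,i7  | pair
5. blt.BR+xor.ALU @i8,i9  | pair
6. st.MEM @i10  | no-port MEM/BR
7. beq.BR @i11  | no-port BR/BR
8. bne.BR+sll.ALU @i12,i13  | pair

PAIRS = 5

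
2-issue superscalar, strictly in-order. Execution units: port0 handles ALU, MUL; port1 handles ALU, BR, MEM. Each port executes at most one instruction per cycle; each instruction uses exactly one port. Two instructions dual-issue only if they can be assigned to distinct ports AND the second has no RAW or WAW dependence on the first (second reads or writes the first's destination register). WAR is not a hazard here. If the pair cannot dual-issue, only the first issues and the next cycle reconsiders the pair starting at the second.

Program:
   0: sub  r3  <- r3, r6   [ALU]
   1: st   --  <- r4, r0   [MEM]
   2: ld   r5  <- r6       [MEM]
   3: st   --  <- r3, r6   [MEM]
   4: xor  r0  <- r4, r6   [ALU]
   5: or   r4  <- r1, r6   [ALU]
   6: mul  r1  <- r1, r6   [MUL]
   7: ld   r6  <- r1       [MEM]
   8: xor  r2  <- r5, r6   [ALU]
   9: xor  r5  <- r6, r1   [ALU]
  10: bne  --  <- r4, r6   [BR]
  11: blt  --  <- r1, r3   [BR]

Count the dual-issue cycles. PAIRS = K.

t=0 i0&i1:sub.ALU;st.MEM ; pair
t=1 i2:ld.MEM ; no-port MEM/MEM
t=2 i3&i4:st.MEM;xor.ALU ; pair
t=3 i5&i6:or.ALU;mul.MUL ; pair
t=4 i7:ld.MEM ; RAW r6
t=5 i8&i9:xor.ALU;xor.ALU ; pair
t=6 i10:bne.BR ; no-port BR/BR
t=7 i11:blt.BR ; tail

PAIRS = 4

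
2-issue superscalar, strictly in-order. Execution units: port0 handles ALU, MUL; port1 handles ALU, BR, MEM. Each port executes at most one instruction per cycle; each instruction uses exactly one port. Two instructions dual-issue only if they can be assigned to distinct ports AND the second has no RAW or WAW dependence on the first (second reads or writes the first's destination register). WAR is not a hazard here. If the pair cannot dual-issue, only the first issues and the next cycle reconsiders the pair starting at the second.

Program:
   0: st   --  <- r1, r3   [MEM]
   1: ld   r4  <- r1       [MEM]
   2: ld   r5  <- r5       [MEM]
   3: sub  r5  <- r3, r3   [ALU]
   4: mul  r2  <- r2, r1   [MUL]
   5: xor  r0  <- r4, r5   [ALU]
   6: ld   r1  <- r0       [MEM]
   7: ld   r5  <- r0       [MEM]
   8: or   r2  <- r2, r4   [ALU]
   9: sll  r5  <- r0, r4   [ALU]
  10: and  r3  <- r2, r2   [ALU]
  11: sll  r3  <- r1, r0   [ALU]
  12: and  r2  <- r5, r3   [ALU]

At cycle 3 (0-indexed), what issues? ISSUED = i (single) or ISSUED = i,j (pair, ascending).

ISSUED = 3,4

[0] i0  st.MEM  -- no-port MEM/MEM
[1] i1  ld.MEM  -- no-port MEM/MEM
[2] i2  ld.MEM  -- WAW r5
[3] i3&i4  sub.ALU/mul.MUL  -- 2-wide
[4] i5  xor.ALU  -- RAW r0
[5] i6  ld.MEM  -- no-port MEM/MEM
[6] i7&i8  ld.MEM/or.ALU  -- 2-wide
[7] i9&i10  sll.ALU/and.ALU  -- 2-wide
[8] i11  sll.ALU  -- RAW r3
[9] i12  and.ALU  -- tail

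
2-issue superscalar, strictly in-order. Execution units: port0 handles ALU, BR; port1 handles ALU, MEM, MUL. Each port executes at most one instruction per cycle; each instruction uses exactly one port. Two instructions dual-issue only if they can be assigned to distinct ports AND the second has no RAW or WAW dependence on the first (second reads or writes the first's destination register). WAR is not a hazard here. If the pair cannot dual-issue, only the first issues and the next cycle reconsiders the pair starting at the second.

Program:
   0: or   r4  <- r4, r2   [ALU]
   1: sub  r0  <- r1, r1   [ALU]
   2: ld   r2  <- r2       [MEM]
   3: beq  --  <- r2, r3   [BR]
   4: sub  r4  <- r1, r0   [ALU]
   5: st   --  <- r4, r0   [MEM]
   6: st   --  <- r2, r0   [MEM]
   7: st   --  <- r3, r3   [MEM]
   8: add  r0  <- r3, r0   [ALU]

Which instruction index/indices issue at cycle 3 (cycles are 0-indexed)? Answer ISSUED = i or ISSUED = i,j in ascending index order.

  cy0 -> i0/i1 (or+sub) dual
  cy1 -> i2 (ld) RAW r2
  cy2 -> i3/i4 (beq+sub) dual
  cy3 -> i5 (st) no-port MEM/MEM
  cy4 -> i6 (st) no-port MEM/MEM
  cy5 -> i7/i8 (st+add) dual

ISSUED = 5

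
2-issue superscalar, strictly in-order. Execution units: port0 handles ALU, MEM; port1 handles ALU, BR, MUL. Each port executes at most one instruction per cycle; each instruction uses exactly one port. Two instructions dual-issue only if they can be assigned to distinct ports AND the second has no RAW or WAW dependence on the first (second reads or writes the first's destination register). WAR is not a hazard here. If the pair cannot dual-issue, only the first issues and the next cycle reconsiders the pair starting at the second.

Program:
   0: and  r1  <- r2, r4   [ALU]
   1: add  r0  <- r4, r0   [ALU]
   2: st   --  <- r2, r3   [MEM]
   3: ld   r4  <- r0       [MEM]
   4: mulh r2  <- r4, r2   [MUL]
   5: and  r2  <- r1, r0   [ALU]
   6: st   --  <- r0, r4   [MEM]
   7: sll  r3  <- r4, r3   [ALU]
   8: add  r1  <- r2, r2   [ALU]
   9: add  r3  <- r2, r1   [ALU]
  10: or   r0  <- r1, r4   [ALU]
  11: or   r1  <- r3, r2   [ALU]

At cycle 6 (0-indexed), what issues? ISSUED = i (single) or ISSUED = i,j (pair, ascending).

ISSUED = 9,10

[0] i0+i1  and;add  -- dual
[1] i2  st  -- no-port MEM/MEM
[2] i3  ld  -- RAW r4
[3] i4  mulh  -- WAW r2
[4] i5+i6  and;st  -- dual
[5] i7+i8  sll;add  -- dual
[6] i9+i10  add;or  -- dual
[7] i11  or  -- tail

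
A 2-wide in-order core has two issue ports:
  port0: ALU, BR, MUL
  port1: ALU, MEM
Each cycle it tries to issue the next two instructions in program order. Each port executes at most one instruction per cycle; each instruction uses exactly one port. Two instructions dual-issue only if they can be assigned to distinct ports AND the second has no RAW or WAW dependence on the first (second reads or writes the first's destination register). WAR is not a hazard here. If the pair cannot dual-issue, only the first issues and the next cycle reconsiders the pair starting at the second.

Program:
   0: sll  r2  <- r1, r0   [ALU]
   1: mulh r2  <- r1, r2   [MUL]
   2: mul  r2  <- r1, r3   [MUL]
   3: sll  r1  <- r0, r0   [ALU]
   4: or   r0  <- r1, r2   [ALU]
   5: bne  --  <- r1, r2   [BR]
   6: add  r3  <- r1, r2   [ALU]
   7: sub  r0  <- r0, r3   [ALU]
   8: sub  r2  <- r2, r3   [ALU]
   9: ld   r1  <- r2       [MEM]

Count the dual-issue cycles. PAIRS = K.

0. sll @i0  | RAW+WAW r2
1. mulh @i1  | no-port MUL/MUL
2. mul;sll @i2&i3  | 2-wide
3. or;bne @i4&i5  | 2-wide
4. add @i6  | RAW r3
5. sub;sub @i7&i8  | 2-wide
6. ld @i9  | tail

PAIRS = 3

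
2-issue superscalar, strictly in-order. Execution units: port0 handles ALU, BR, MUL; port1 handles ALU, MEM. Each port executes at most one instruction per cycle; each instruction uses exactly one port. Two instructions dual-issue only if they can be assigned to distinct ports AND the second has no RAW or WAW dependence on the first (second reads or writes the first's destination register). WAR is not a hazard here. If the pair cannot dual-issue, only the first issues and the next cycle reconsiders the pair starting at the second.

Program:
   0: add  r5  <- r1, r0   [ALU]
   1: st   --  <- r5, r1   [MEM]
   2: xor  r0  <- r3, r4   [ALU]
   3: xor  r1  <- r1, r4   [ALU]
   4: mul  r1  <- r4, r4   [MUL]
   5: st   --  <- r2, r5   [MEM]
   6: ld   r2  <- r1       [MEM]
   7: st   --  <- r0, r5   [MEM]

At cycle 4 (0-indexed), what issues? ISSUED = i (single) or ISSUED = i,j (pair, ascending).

c0: i0 add.ALU  RAW r5
c1: i1+i2 st.MEM/xor.ALU  pair
c2: i3 xor.ALU  WAW r1
c3: i4+i5 mul.MUL/st.MEM  pair
c4: i6 ld.MEM  no-port MEM/MEM
c5: i7 st.MEM  tail

ISSUED = 6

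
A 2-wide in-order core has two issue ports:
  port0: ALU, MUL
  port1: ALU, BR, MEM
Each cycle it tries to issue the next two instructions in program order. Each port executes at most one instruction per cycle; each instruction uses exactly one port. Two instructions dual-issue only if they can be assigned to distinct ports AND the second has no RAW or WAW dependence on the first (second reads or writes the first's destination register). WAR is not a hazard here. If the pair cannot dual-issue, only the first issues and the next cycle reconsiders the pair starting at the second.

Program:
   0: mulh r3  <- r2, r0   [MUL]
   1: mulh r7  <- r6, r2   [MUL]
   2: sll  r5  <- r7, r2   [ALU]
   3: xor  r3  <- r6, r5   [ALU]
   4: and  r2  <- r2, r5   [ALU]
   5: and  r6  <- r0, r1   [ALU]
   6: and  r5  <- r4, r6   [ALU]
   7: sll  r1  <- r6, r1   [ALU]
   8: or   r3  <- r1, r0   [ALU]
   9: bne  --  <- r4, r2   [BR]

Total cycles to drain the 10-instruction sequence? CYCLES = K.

t=0 i0:mulh ; no-port MUL/MUL
t=1 i1:mulh ; RAW r7
t=2 i2:sll ; RAW r5
t=3 i3/i4:xor/and ; dual
t=4 i5:and ; RAW r6
t=5 i6/i7:and/sll ; dual
t=6 i8/i9:or/bne ; dual

CYCLES = 7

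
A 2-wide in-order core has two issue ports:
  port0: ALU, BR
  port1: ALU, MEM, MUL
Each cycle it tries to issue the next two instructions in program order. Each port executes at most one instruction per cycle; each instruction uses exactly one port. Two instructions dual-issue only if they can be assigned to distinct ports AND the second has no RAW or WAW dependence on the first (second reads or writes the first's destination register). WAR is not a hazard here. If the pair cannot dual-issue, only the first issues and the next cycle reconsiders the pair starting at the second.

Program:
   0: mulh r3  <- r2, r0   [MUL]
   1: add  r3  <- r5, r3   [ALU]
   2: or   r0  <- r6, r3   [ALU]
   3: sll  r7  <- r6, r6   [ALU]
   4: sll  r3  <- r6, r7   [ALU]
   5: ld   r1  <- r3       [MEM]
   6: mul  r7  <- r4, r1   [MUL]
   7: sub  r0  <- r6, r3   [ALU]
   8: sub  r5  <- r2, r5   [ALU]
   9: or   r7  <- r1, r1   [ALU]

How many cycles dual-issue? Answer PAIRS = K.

#0 head=0: mulh i0 RAW+WAW r3
#1 head=1: add i1 RAW r3
#2 head=2: or;sll i2+i3 dual
#3 head=4: sll i4 RAW r3
#4 head=5: ld i5 no-port MEM/MUL
#5 head=6: mul;sub i6+i7 dual
#6 head=8: sub;or i8+i9 dual

PAIRS = 3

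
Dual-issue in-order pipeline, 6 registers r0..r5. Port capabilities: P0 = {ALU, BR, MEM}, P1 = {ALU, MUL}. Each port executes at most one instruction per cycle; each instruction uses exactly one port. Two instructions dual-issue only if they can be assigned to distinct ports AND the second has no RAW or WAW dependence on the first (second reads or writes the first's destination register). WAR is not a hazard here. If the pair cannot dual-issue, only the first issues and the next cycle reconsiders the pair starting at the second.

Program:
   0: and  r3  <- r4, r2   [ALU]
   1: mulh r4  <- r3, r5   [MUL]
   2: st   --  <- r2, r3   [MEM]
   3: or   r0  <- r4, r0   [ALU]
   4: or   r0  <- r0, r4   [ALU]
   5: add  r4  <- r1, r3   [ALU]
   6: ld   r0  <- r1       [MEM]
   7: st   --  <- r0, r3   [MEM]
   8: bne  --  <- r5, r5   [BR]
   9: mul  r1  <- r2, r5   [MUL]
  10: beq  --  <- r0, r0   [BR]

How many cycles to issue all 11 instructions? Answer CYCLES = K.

0. and.ALU @i0  | RAW r3
1. mulh.MUL st.MEM @i1,i2  | 2-wide
2. or.ALU @i3  | RAW+WAW r0
3. or.ALU add.ALU @i4,i5  | 2-wide
4. ld.MEM @i6  | no-port MEM/MEM
5. st.MEM @i7  | no-port MEM/BR
6. bne.BR mul.MUL @i8,i9  | 2-wide
7. beq.BR @i10  | tail

CYCLES = 8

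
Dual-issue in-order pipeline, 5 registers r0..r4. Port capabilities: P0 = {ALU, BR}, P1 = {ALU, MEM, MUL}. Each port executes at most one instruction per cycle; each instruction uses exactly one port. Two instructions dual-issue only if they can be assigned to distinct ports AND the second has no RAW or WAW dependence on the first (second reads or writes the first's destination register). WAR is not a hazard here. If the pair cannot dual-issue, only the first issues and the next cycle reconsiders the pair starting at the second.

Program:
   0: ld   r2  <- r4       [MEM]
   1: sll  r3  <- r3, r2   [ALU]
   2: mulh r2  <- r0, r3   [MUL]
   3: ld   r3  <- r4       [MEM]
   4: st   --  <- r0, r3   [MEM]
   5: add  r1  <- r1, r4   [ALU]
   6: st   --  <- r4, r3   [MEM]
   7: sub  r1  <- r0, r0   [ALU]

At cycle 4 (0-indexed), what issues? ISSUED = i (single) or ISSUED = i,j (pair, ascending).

ISSUED = 4,5

[0] i0  ld.MEM  -- RAW r2
[1] i1  sll.ALU  -- RAW r3
[2] i2  mulh.MUL  -- no-port MUL/MEM
[3] i3  ld.MEM  -- no-port MEM/MEM
[4] i4&i5  st.MEM+add.ALU  -- 2-wide
[5] i6&i7  st.MEM+sub.ALU  -- 2-wide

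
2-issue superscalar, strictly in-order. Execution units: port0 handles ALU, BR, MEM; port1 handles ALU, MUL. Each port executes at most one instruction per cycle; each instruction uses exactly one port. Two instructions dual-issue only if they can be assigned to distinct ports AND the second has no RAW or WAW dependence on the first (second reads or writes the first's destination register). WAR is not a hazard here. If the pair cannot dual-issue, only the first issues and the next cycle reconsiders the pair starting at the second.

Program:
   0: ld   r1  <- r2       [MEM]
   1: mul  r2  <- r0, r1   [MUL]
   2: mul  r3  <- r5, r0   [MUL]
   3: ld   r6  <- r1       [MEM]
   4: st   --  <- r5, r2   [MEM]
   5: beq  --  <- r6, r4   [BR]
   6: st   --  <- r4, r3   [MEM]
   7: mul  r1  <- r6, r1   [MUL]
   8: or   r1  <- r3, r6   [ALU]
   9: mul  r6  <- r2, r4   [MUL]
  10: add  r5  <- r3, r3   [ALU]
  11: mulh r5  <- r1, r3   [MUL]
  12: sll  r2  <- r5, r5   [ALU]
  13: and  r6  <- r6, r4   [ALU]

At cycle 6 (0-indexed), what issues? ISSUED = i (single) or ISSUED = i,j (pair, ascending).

0. ld.MEM @i0  | RAW r1
1. mul.MUL @i1  | no-port MUL/MUL
2. mul.MUL;ld.MEM @i2&i3  | 2-wide
3. st.MEM @i4  | no-port MEM/BR
4. beq.BR @i5  | no-port BR/MEM
5. st.MEM;mul.MUL @i6&i7  | 2-wide
6. or.ALU;mul.MUL @i8&i9  | 2-wide
7. add.ALU @i10  | WAW r5
8. mulh.MUL @i11  | RAW r5
9. sll.ALU;and.ALU @i12&i13  | 2-wide

ISSUED = 8,9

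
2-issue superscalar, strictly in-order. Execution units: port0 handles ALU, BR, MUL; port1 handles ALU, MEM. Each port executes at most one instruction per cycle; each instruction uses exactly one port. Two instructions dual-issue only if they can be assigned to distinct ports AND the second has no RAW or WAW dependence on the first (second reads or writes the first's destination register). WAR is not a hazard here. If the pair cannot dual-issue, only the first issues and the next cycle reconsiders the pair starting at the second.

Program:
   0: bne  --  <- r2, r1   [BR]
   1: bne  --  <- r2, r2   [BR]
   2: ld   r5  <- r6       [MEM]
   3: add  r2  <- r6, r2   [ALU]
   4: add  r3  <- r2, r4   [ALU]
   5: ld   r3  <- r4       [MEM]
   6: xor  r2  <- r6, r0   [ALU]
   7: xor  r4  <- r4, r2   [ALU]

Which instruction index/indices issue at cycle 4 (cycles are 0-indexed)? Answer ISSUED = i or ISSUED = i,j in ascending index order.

c0: i0 bne.BR  no-port BR/BR
c1: i1/i2 bne.BR;ld.MEM  2-wide
c2: i3 add.ALU  RAW r2
c3: i4 add.ALU  WAW r3
c4: i5/i6 ld.MEM;xor.ALU  2-wide
c5: i7 xor.ALU  tail

ISSUED = 5,6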